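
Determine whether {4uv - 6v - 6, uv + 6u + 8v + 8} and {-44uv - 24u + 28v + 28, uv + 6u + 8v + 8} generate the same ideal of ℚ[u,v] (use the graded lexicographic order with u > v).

Two ideals are equal iff their reduced Gröbner bases coincide (the reduced basis is unique for a fixed ordering).
Buchberger on the first generating set:
f_1 = 4uv - 6v - 6, LT = uv.
f_2 = uv + 6u + 8v + 8, LT = uv.

S(f_1,f_2): lcm = uv. S = -6u - 19/2v - 19/2.
  leading term u: no divisor's leading term divides it; move -6u to the remainder.
  leading term v: no divisor's leading term divides it; move -19/2v to the remainder.
  leading term 1: no divisor's leading term divides it; move -19/2 to the remainder.
  remainder -6u - 19/2v - 19/2 ≠ 0; add g_3 = -6u - 19/2v - 19/2 to the basis.

S(f_1,g_3): lcm = uv. S = -19/12v² - 37/12v - 3/2.
  leading term v²: no divisor's leading term divides it; move -19/12v² to the remainder.
  leading term v: no divisor's leading term divides it; move -37/12v to the remainder.
  leading term 1: no divisor's leading term divides it; move -3/2 to the remainder.
  remainder -19/12v² - 37/12v - 3/2 ≠ 0; add g_4 = -19/12v² - 37/12v - 3/2 to the basis.

The other S-polynomials (S(f_2,g_3), S(f_1,g_4), S(f_2,g_4), S(g_3,g_4)) all reduce to 0 modulo the current basis, so we have a Gröbner basis.
Inter-reduce: drop elements whose leading term is divisible by another's, tail-reduce, and make monic.
Reduced Gröbner basis: {v² + 37/19v + 18/19, u + 19/12v + 19/12}.

Buchberger on the second generating set:
h_1 = -44uv - 24u + 28v + 28, LT = uv.
h_2 = uv + 6u + 8v + 8, LT = uv.

S(h_1,h_2): lcm = uv. S = -60/11u - 95/11v - 95/11.
  leading term u: no divisor's leading term divides it; move -60/11u to the remainder.
  leading term v: no divisor's leading term divides it; move -95/11v to the remainder.
  leading term 1: no divisor's leading term divides it; move -95/11 to the remainder.
  remainder -60/11u - 95/11v - 95/11 ≠ 0; add k_3 = -60/11u - 95/11v - 95/11 to the basis.

S(h_1,k_3): lcm = uv. S = -19/12v² + 6/11u - 293/132v - 7/11.
  leading term v²: no divisor's leading term divides it; move -19/12v² to the remainder.
  leading term u: subtract (-1/10)·k_3 from 6/11u - 293/132v - 7/11 → -37/12v - 3/2
  leading term v: no divisor's leading term divides it; move -37/12v to the remainder.
  leading term 1: no divisor's leading term divides it; move -3/2 to the remainder.
  remainder -19/12v² - 37/12v - 3/2 ≠ 0; add k_4 = -19/12v² - 37/12v - 3/2 to the basis.

The other S-polynomials (S(h_2,k_3), S(h_1,k_4), S(h_2,k_4), S(k_3,k_4)) all reduce to 0 modulo the current basis, so we have a Gröbner basis.
Inter-reduce: drop elements whose leading term is divisible by another's, tail-reduce, and make monic.
Reduced Gröbner basis: {v² + 37/19v + 18/19, u + 19/12v + 19/12}.

These coincide, so the ideals are equal.

Yes, the ideals are equal.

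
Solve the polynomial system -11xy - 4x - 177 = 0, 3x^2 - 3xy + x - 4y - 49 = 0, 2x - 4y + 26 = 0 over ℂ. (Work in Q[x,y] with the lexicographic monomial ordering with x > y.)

Compute a lex Gröbner basis by Buchberger's algorithm.
f_1 = -11xy - 4x - 177, LT = xy.
f_2 = 3x^2 - 3xy + x - 4y - 49, LT = x^2.
f_3 = 2x - 4y + 26, LT = x.

S(f_1,f_2): lcm = x^2y. S = 4/11x^2 + xy^2 - 1/3xy + 177/11x + 4/3y^2 + 49/3y.
  reduce S modulo (f_1, f_2, f_3):
  remainder 4/3y^2 + 362/11y - 6530/33 ≠ 0; add h_4 = 4/3y^2 + 362/11y - 6530/33 to the basis.

S(f_1,f_3): lcm = xy. S = 4/11x + 2y^2 - 13y + 177/11.
  reduce S modulo (f_1, f_2, f_3, h_4):
  remainder -678/11y + 3390/11 ≠ 0; add h_5 = -678/11y + 3390/11 to the basis.

The other S-polynomials (S(f_2,f_3), S(f_1,h_4), S(f_2,h_4), S(f_3,h_4), S(f_1,h_5), S(f_2,h_5), S(f_3,h_5), S(h_4,h_5)) all reduce to 0 modulo the current basis, so we have a Gröbner basis.
Inter-reduce: drop elements whose leading term is divisible by another's, tail-reduce, and make monic.
Reduced Gröbner basis: {x + 3, y - 5}.

Elimination: the polynomial y - 5 lies in the elimination ideal for y, so y ∈ {5}. For each such y, the remaining basis elements (now univariate) give the rest of the solution.
  y = 5: the earlier basis element becomes x + 3 = 0, giving x = -3 — point (-3, 5).

{(-3, 5)}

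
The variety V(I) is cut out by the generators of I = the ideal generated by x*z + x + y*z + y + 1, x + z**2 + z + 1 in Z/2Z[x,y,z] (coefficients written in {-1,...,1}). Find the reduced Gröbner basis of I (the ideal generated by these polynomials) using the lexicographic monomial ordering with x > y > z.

f_1 = x*z + x + y*z + y + 1, LT = x*z.
f_2 = x + z**2 + z + 1, LT = x.

S(f_1,f_2): lcm = x*z. S = x + y*z + y + z**3 + z**2 + z + 1.
  leading term x: subtract (1)·f_2 from x + y*z + y + z**3 + z**2 + z + 1 → y*z + y + z**3
  leading term y*z: no divisor's leading term divides it; move y*z to the remainder.
  leading term y: no divisor's leading term divides it; move y to the remainder.
  leading term z**3: no divisor's leading term divides it; move z**3 to the remainder.
  remainder y*z + y + z**3 ≠ 0; add g_3 = y*z + y + z**3 to the basis.

The other S-polynomials (S(f_1,g_3), S(f_2,g_3)) all reduce to 0 modulo the current basis, so we have a Gröbner basis.
Inter-reduce: drop elements whose leading term is divisible by another's, tail-reduce, and make monic.

G = {x + z**2 + z + 1, y*z + y + z**3}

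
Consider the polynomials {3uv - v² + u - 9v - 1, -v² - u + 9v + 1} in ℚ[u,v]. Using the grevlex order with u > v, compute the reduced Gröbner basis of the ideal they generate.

This is the nonlinear analogue of row-reducing a linear system.

f_1 = 3uv - v² + u - 9v - 1, LT = uv.
f_2 = -v² - u + 9v + 1, LT = v².

S(f_1,f_2): lcm = uv². S = -⅓v³ - u² + 28/3uv - 3v² + u - ⅓v.
  leading term v³: subtract (⅓v)·f_2 from -⅓v³ - u² + 28/3uv - 3v² + u - ⅓v → -u² + 29/3uv - 6v² + u - ⅔v
  leading term u²: no divisor's leading term divides it; move -u² to the remainder.
  leading term uv: subtract (29/9)·f_1 from 29/3uv - 6v² + u - ⅔v → -25/9v² - 20/9u + 85/3v + 29/9
  leading term v²: subtract (25/9)·f_2 from -25/9v² - 20/9u + 85/3v + 29/9 → 5/9u + 10/3v + 4/9
  leading term u: no divisor's leading term divides it; move 5/9u to the remainder.
  leading term v: no divisor's leading term divides it; move 10/3v to the remainder.
  leading term 1: no divisor's leading term divides it; move 4/9 to the remainder.
  remainder -u² + 5/9u + 10/3v + 4/9 ≠ 0; add g_3 = -u² + 5/9u + 10/3v + 4/9 to the basis.

The other S-polynomials (S(f_1,g_3), S(f_2,g_3)) all reduce to 0 modulo the current basis, so we have a Gröbner basis.

G = {u² - 5/9u - 10/3v - 4/9, uv + ⅔u - 6v - ⅔, v² + u - 9v - 1}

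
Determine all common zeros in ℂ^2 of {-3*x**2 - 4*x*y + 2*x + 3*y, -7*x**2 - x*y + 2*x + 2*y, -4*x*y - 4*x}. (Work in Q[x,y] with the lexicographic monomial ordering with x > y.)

{(0, 0)}

Compute a lex Gröbner basis by Buchberger's algorithm.
f_1 = -3*x**2 - 4*x*y + 2*x + 3*y, LT = x**2.
f_2 = -7*x**2 - x*y + 2*x + 2*y, LT = x**2.
f_3 = -4*x*y - 4*x, LT = x*y.

S(f_1,f_2): lcm = x**2. S = 25/21*x*y - 8/21*x - 5/7*y.
  leading term x*y: subtract (-25/84)·f_3 from 25/21*x*y - 8/21*x - 5/7*y → -11/7*x - 5/7*y
  leading term x: no divisor's leading term divides it; move -11/7*x to the remainder.
  leading term y: no divisor's leading term divides it; move -5/7*y to the remainder.
  remainder -11/7*x - 5/7*y ≠ 0; add h_4 = -11/7*x - 5/7*y to the basis.

S(f_1,f_3): lcm = x**2*y. S = -x**2 + 4/3*x*y**2 - 2/3*x*y - y**2.
  leading term x**2: subtract (1/3)·f_1 from -x**2 + 4/3*x*y**2 - 2/3*x*y - y**2 → 4/3*x*y**2 + 2/3*x*y - 2/3*x - y**2 - y
  leading term x*y**2: subtract (-1/3*y)·f_3 from 4/3*x*y**2 + 2/3*x*y - 2/3*x - y**2 - y → -2/3*x*y - 2/3*x - y**2 - y
  leading term x*y: subtract (1/6)·f_3 from -2/3*x*y - 2/3*x - y**2 - y → -y**2 - y
  leading term y**2: no divisor's leading term divides it; move -y**2 to the remainder.
  leading term y: no divisor's leading term divides it; move -y to the remainder.
  remainder -y**2 - y ≠ 0; add h_5 = -y**2 - y to the basis.

S(f_2,f_3): lcm = x**2*y. S = -x**2 + 1/7*x*y**2 - 2/7*x*y - 2/7*y**2.
  leading term x**2: subtract (1/3)·f_1 from -x**2 + 1/7*x*y**2 - 2/7*x*y - 2/7*y**2 → 1/7*x*y**2 + 22/21*x*y - 2/3*x - 2/7*y**2 - y
  leading term x*y**2: subtract (-1/28*y)·f_3 from 1/7*x*y**2 + 22/21*x*y - 2/3*x - 2/7*y**2 - y → 19/21*x*y - 2/3*x - 2/7*y**2 - y
  leading term x*y: subtract (-19/84)·f_3 from 19/21*x*y - 2/3*x - 2/7*y**2 - y → -11/7*x - 2/7*y**2 - y
  leading term x: subtract (1)·h_4 from -11/7*x - 2/7*y**2 - y → -2/7*y**2 - 2/7*y
  leading term y**2: subtract (2/7)·h_5 from -2/7*y**2 - 2/7*y → 0
  remainder 0.

S(f_1,h_4): lcm = x**2. S = 29/33*x*y - 2/3*x - y.
  leading term x*y: subtract (-29/132)·f_3 from 29/33*x*y - 2/3*x - y → -17/11*x - y
  leading term x: subtract (119/121)·h_4 from -17/11*x - y → -36/121*y
  leading term y: no divisor's leading term divides it; move -36/121*y to the remainder.
  remainder -36/121*y ≠ 0; add h_6 = -36/121*y to the basis.

S(f_2,h_4): lcm = x**2. S = -24/77*x*y - 2/7*x - 2/7*y.
  leading term x*y: subtract (6/77)·f_3 from -24/77*x*y - 2/7*x - 2/7*y → 2/77*x - 2/7*y
  leading term x: subtract (-2/121)·h_4 from 2/77*x - 2/7*y → -36/121*y
  leading term y: subtract (1)·h_6 from -36/121*y → 0
  remainder 0.

S(f_3,h_4): lcm = x*y. S = x - 5/11*y**2.
  leading term x: subtract (-7/11)·h_4 from x - 5/11*y**2 → -5/11*y**2 - 5/11*y
  leading term y**2: subtract (5/11)·h_5 from -5/11*y**2 - 5/11*y → 0
  remainder 0.

S(f_1,h_5): leading monomials are coprime, so the S-polynomial reduces to 0 (Buchberger's first criterion).
S(f_2,h_5): leading monomials are coprime, so the S-polynomial reduces to 0 (Buchberger's first criterion).
S(f_3,h_5): lcm = x*y**2. S = 0.
  remainder 0.

S(h_4,h_5): leading monomials are coprime, so the S-polynomial reduces to 0 (Buchberger's first criterion).
S(f_1,h_6): leading monomials are coprime, so the S-polynomial reduces to 0 (Buchberger's first criterion).
S(f_2,h_6): leading monomials are coprime, so the S-polynomial reduces to 0 (Buchberger's first criterion).
S(f_3,h_6): lcm = x*y. S = x.
  leading term x: subtract (-7/11)·h_4 from x → -5/11*y
  leading term y: subtract (55/36)·h_6 from -5/11*y → 0
  remainder 0.

S(h_4,h_6): leading monomials are coprime, so the S-polynomial reduces to 0 (Buchberger's first criterion).
S(h_5,h_6): lcm = y**2. S = y.
  leading term y: subtract (-121/36)·h_6 from y → 0
  remainder 0.

Every S-polynomial of the final basis reduces to 0, so we have a Gröbner basis.
Inter-reduce: drop elements whose leading term is divisible by another's, tail-reduce, and make monic.
Reduced Gröbner basis: {x, y}.

A lex Gröbner basis eliminates variables successively. Here y depends only on y, with roots {0}; lifting each root through the earlier basis elements recovers the full solutions.
  y = 0: the earlier basis element becomes x = 0, giving x = 0 — point (0, 0).
Substituting each solution back into the original system confirms all equations vanish.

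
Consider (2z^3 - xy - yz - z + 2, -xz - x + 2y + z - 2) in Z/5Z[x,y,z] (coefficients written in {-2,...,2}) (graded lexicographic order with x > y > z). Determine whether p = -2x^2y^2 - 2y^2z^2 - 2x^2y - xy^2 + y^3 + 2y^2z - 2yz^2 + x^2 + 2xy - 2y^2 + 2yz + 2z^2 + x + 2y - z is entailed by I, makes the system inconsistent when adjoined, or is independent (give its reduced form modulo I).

-2x^2y^2 - 2y^2z^2 - 2x^2y - xy^2 + y^3 + 2y^2z - 2yz^2 + x^2 + 2xy - 2y^2 + 2yz + 2z^2 + x + 2y - z is independent of I; its normal form modulo I is 2yz^2 + x^2 + xy - y^2 - 2yz - z^2 - x + 2y + 2z - 2.

First compute the reduced Gröbner basis of I by Buchberger's algorithm.
f_1 = 2z^3 - xy - yz - z + 2, LT = z^3.
f_2 = -xz - x + 2y + z - 2, LT = xz.

S(f_1,f_2): lcm = xz^3. S = 2x^2y + 2xyz - xz^2 + 2yz^2 + z^3 + 2xz - 2z^2 + x.
  reduce S modulo (f_1, f_2):
  remainder 2x^2y + 2yz^2 + xy - y^2 - 2yz + 2z^2 - 2x + 2y - 2z - 2 ≠ 0; add h_3 = 2x^2y + 2yz^2 + xy - y^2 - 2yz + 2z^2 - 2x + 2y - 2z - 2 to the basis.

The other S-polynomials (S(f_1,h_3), S(f_2,h_3)) all reduce to 0 modulo the current basis, so we have a Gröbner basis.
Inter-reduce: drop elements whose leading term is divisible by another's, tail-reduce, and make monic.
Reduced Gröbner basis: {x^2y + yz^2 - 2xy + 2y^2 - yz + z^2 - x + y - z - 1, z^3 + 2xy + 2yz + 2z + 1, xz + x - 2y - z + 2}.
Label its elements g_1 = x^2y + yz^2 - 2xy + 2y^2 - yz + z^2 - x + y - z - 1, g_2 = z^3 + 2xy + 2yz + 2z + 1, g_3 = xz + x - 2y - z + 2.

Reduce p = -2x^2y^2 - 2y^2z^2 - 2x^2y - xy^2 + y^3 + 2y^2z - 2yz^2 + x^2 + 2xy - 2y^2 + 2yz + 2z^2 + x + 2y - z modulo G:
  leading term x^2y^2: subtract (-2y)·g_1 from -2x^2y^2 - 2y^2z^2 - 2x^2y - xy^2 + y^3 + 2y^2z - 2yz^2 + x^2 + 2xy - 2y^2 + 2yz + 2z^2 + x + 2y - z → -2x^2y + x^2 + 2z^2 + x - z
  leading term x^2y: subtract (-2)·g_1 from -2x^2y + x^2 + 2z^2 + x - z → 2yz^2 + x^2 + xy - y^2 - 2yz - z^2 - x + 2y + 2z - 2
  leading term yz^2: no divisor's leading term divides it; move 2yz^2 to the remainder.
  leading term x^2: no divisor's leading term divides it; move x^2 to the remainder.
  leading term xy: no divisor's leading term divides it; move xy to the remainder.
  leading term y^2: no divisor's leading term divides it; move -y^2 to the remainder.
  leading term yz: no divisor's leading term divides it; move -2yz to the remainder.
  leading term z^2: no divisor's leading term divides it; move -z^2 to the remainder.
  leading term x: no divisor's leading term divides it; move -x to the remainder.
  leading term y: no divisor's leading term divides it; move 2y to the remainder.
  leading term z: no divisor's leading term divides it; move 2z to the remainder.
  leading term 1: no divisor's leading term divides it; move -2 to the remainder.
  normal form = 2yz^2 + x^2 + xy - y^2 - 2yz - z^2 - x + 2y + 2z - 2.
The normal form is nonzero, so p ∉ I. Since p minus its normal form lies in I, I + (p) = I + (r) where r = 2yz^2 + x^2 + xy - y^2 - 2yz - z^2 - x + 2y + 2z - 2; decide whether this ideal is the whole ring.
Run Buchberger on G together with r (pairs among the g_i already reduce to 0 since G is a Gröbner basis):
g_1 = x^2y + yz^2 - 2xy + 2y^2 - yz + z^2 - x + y - z - 1, LT = x^2y.
g_2 = z^3 + 2xy + 2yz + 2z + 1, LT = z^3.
g_3 = xz + x - 2y - z + 2, LT = xz.
r = 2yz^2 + x^2 + xy - y^2 - 2yz - z^2 - x + 2y + 2z - 2, LT = yz^2.

S(g_1,r): lcm = x^2yz^2. S = yz^4 + 2x^4 + 2x^3y - 2x^2y^2 + x^2yz - 2x^2z^2 - 2xyz^2 + 2y^2z^2 - yz^3 + z^4 - 2x^3 - x^2y - x^2z - xz^2 + yz^2 - z^3 + x^2 - z^2.
  reduce S modulo (g_1, g_2, g_3, r):
  remainder 2x^4 - 2x^3 + 2xy^2 + y^3 + 2y^2z + 2x^2 - y^2 - yz + z^2 - x + 2y - z - 2 ≠ 0; add m_5 = 2x^4 - 2x^3 + 2xy^2 + y^3 + 2y^2z + 2x^2 - y^2 - yz + z^2 - x + 2y - z - 2 to the basis.

S(g_2,r): lcm = yz^3. S = 2x^2z + 2xy^2 + 2xyz + yz^2 - 2z^3 - 2xz + yz - z^2 + y + z.
  reduce S modulo (g_1, g_2, g_3, r, m_5):
  remainder 2xy^2 - 2xy + 2y^2 - 2yz + 2z^2 - x + y - z - 2 ≠ 0; add m_6 = 2xy^2 - 2xy + 2y^2 - 2yz + 2z^2 - x + y - z - 2 to the basis.

S(g_3,r): lcm = xyz^2. S = 2x^3 + 2x^2y - 2xy^2 + 2xyz - 2xz^2 - 2y^2z - yz^2 - 2x^2 - xy - xz + 2yz + x.
  reduce S modulo (g_1, g_2, g_3, r, m_5, m_6):
  remainder 2x^3 - 2y^2z + 2x^2 - 2xy - 2y^2 + 2yz - z^2 + 2x - z ≠ 0; add m_7 = 2x^3 - 2y^2z + 2x^2 - 2xy - 2y^2 + 2yz - z^2 + 2x - z to the basis.

S(g_1,m_5): lcm = x^4y. S = x^2yz^2 - x^3y + 2x^2y^2 - x^2yz + x^2z^2 - xy^3 + 2y^4 - y^3z - x^3 - x^2z - 2y^3 - 2y^2z + 2yz^2 - x^2 - 2xy - y^2 - 2yz + y.
  reduce S modulo (g_1, g_2, g_3, r, m_5, m_6, m_7):
  remainder 2y^4 - y^3z - 2y^3 + 2y^2z - 2x^2 - 2y^2 + 2yz + z^2 - y + z + 1 ≠ 0; add m_8 = 2y^4 - y^3z - 2y^3 + 2y^2z - 2x^2 - 2y^2 + 2yz + z^2 - y + z + 1 to the basis.

S(g_3,m_5): lcm = x^4z. S = x^4 - 2x^3y - xy^2z + 2y^3z - y^2z^2 + 2x^3 - x^2z - 2y^2z - 2yz^2 + 2z^3 - 2xz - yz - 2z^2 + z.
  reduce S modulo (g_1, g_2, g_3, r, m_5, m_6, m_7, m_8):
  remainder 2y^3z + 2y^3 + 2y^2z + x^2 + xy + yz - z^2 + x - y + 2 ≠ 0; add m_9 = 2y^3z + 2y^3 + 2y^2z + x^2 + xy + yz - z^2 + x - y + 2 to the basis.

S(g_3,m_6): lcm = xy^2z. S = xy^2 + xyz - 2y^3 - 2y^2z + yz^2 - z^3 - 2xz + 2y^2 + 2yz - 2z^2 + z.
  reduce S modulo (g_1, g_2, g_3, r, m_5, m_6, m_7, m_8, m_9):
  remainder -2y^3 - 2y^2z + 2x^2 - xy + y^2 + 2yz - 2x - 2z + 2 ≠ 0; add m_10 = -2y^3 - 2y^2z + 2x^2 - xy + y^2 + 2yz - 2x - 2z + 2 to the basis.

The other S-polynomials (S(g_1,g_2), S(g_1,g_3), S(g_2,g_3), S(g_2,m_5), S(r,m_5), S(g_1,m_6), S(g_2,m_6), S(r,m_6), S(m_5,m_6), S(g_1,m_7), S(g_2,m_7), S(g_3,m_7), S(r,m_7), S(m_5,m_7), S(m_6,m_7), S(g_1,m_8), S(g_2,m_8), S(g_3,m_8), S(r,m_8), S(m_5,m_8), S(m_6,m_8), S(m_7,m_8), S(g_1,m_9), S(g_2,m_9), S(g_3,m_9), S(r,m_9), S(m_5,m_9), S(m_6,m_9), S(m_7,m_9), S(m_8,m_9), S(g_1,m_10), S(g_2,m_10), S(g_3,m_10), S(r,m_10), S(m_5,m_10), S(m_6,m_10), S(m_7,m_10), S(m_8,m_10), S(m_9,m_10)) all reduce to 0 modulo the current basis, so we have a Gröbner basis.
Inter-reduce: drop elements whose leading term is divisible by another's, tail-reduce, and make monic.
Reduced Gröbner basis: {x^3 - y^2z + x^2 - xy - y^2 + yz + 2z^2 + x + 2z, x^2y + 2x^2 - z^2 + 2x - 2z, xy^2 - xy + y^2 - yz + z^2 + 2x - 2y + 2z - 1, y^3 + y^2z - x^2 - 2xy + 2y^2 - yz + x + z - 1, yz^2 - 2x^2 - 2xy + 2y^2 - yz + 2z^2 + 2x + y + z - 1, z^3 + 2xy + 2yz + 2z + 1, xz + x - 2y - z + 2}.
The reduced Gröbner basis of I + (p) is {x^3 - y^2z + x^2 - xy - y^2 + yz + 2z^2 + x + 2z, x^2y + 2x^2 - z^2 + 2x - 2z, xy^2 - xy + y^2 - yz + z^2 + 2x - 2y + 2z - 1, y^3 + y^2z - x^2 - 2xy + 2y^2 - yz + x + z - 1, yz^2 - 2x^2 - 2xy + 2y^2 - yz + 2z^2 + 2x + y + z - 1, z^3 + 2xy + 2yz + 2z + 1, xz + x - 2y - z + 2} ≠ {1}, a proper ideal, so the enlarged system stays consistent: p is independent of I, with normal form 2yz^2 + x^2 + xy - y^2 - 2yz - z^2 - x + 2y + 2z - 2.

Ideal membership is decidable via reduction modulo a Gröbner basis.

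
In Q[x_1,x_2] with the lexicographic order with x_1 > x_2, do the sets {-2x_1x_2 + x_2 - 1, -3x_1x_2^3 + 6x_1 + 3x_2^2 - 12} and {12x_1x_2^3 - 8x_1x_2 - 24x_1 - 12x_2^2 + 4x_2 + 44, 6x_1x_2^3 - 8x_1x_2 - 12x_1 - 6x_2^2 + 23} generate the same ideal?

No, the ideals differ.

Two ideals are equal iff their reduced Gröbner bases coincide (the reduced basis is unique for a fixed ordering).
Buchberger on the first generating set:
f_1 = -2x_1x_2 + x_2 - 1, LT = x_1x_2.
f_2 = -3x_1x_2^3 + 6x_1 + 3x_2^2 - 12, LT = x_1x_2^3.

S(f_1,f_2): lcm = x_1x_2^3. S = 2x_1 - 1/2x_2^3 + 3/2x_2^2 - 4.
  leading term x_1: no divisor's leading term divides it; move 2x_1 to the remainder.
  leading term x_2^3: no divisor's leading term divides it; move -1/2x_2^3 to the remainder.
  leading term x_2^2: no divisor's leading term divides it; move 3/2x_2^2 to the remainder.
  leading term 1: no divisor's leading term divides it; move -4 to the remainder.
  remainder 2x_1 - 1/2x_2^3 + 3/2x_2^2 - 4 ≠ 0; add g_3 = 2x_1 - 1/2x_2^3 + 3/2x_2^2 - 4 to the basis.

S(f_1,g_3): lcm = x_1x_2. S = 1/4x_2^4 - 3/4x_2^3 + 3/2x_2 + 1/2.
  leading term x_2^4: no divisor's leading term divides it; move 1/4x_2^4 to the remainder.
  leading term x_2^3: no divisor's leading term divides it; move -3/4x_2^3 to the remainder.
  leading term x_2: no divisor's leading term divides it; move 3/2x_2 to the remainder.
  leading term 1: no divisor's leading term divides it; move 1/2 to the remainder.
  remainder 1/4x_2^4 - 3/4x_2^3 + 3/2x_2 + 1/2 ≠ 0; add g_4 = 1/4x_2^4 - 3/4x_2^3 + 3/2x_2 + 1/2 to the basis.

The other S-polynomials (S(f_2,g_3), S(f_1,g_4), S(f_2,g_4), S(g_3,g_4)) all reduce to 0 modulo the current basis, so we have a Gröbner basis.
Inter-reduce: drop elements whose leading term is divisible by another's, tail-reduce, and make monic.
Reduced Gröbner basis: {x_1 - 1/4x_2^3 + 3/4x_2^2 - 2, x_2^4 - 3x_2^3 + 6x_2 + 2}.

Buchberger on the second generating set:
h_1 = 12x_1x_2^3 - 8x_1x_2 - 24x_1 - 12x_2^2 + 4x_2 + 44, LT = x_1x_2^3.
h_2 = 6x_1x_2^3 - 8x_1x_2 - 12x_1 - 6x_2^2 + 23, LT = x_1x_2^3.

S(h_1,h_2): lcm = x_1x_2^3. S = 2/3x_1x_2 + 1/3x_2 - 1/6.
  leading term x_1x_2: no divisor's leading term divides it; move 2/3x_1x_2 to the remainder.
  leading term x_2: no divisor's leading term divides it; move 1/3x_2 to the remainder.
  leading term 1: no divisor's leading term divides it; move -1/6 to the remainder.
  remainder 2/3x_1x_2 + 1/3x_2 - 1/6 ≠ 0; add k_3 = 2/3x_1x_2 + 1/3x_2 - 1/6 to the basis.

S(h_1,k_3): lcm = x_1x_2^3. S = -2/3x_1x_2 - 2x_1 - 1/2x_2^3 - 3/4x_2^2 + 1/3x_2 + 11/3.
  leading term x_1x_2: subtract (-1)·k_3 from -2/3x_1x_2 - 2x_1 - 1/2x_2^3 - 3/4x_2^2 + 1/3x_2 + 11/3 → -2x_1 - 1/2x_2^3 - 3/4x_2^2 + 2/3x_2 + 7/2
  leading term x_1: no divisor's leading term divides it; move -2x_1 to the remainder.
  leading term x_2^3: no divisor's leading term divides it; move -1/2x_2^3 to the remainder.
  leading term x_2^2: no divisor's leading term divides it; move -3/4x_2^2 to the remainder.
  leading term x_2: no divisor's leading term divides it; move 2/3x_2 to the remainder.
  leading term 1: no divisor's leading term divides it; move 7/2 to the remainder.
  remainder -2x_1 - 1/2x_2^3 - 3/4x_2^2 + 2/3x_2 + 7/2 ≠ 0; add k_4 = -2x_1 - 1/2x_2^3 - 3/4x_2^2 + 2/3x_2 + 7/2 to the basis.

S(h_1,k_4): lcm = x_1x_2^3. S = -2/3x_1x_2 - 2x_1 - 1/4x_2^6 - 3/8x_2^5 + 1/3x_2^4 + 7/4x_2^3 - x_2^2 + 1/3x_2 + 11/3.
  leading term x_1x_2: subtract (-1)·k_3 from -2/3x_1x_2 - 2x_1 - 1/4x_2^6 - 3/8x_2^5 + 1/3x_2^4 + 7/4x_2^3 - x_2^2 + 1/3x_2 + 11/3 → -2x_1 - 1/4x_2^6 - 3/8x_2^5 + 1/3x_2^4 + 7/4x_2^3 - x_2^2 + 2/3x_2 + 7/2
  leading term x_1: subtract (1)·k_4 from -2x_1 - 1/4x_2^6 - 3/8x_2^5 + 1/3x_2^4 + 7/4x_2^3 - x_2^2 + 2/3x_2 + 7/2 → -1/4x_2^6 - 3/8x_2^5 + 1/3x_2^4 + 9/4x_2^3 - 1/4x_2^2
  leading term x_2^6: no divisor's leading term divides it; move -1/4x_2^6 to the remainder.
  leading term x_2^5: no divisor's leading term divides it; move -3/8x_2^5 to the remainder.
  leading term x_2^4: no divisor's leading term divides it; move 1/3x_2^4 to the remainder.
  leading term x_2^3: no divisor's leading term divides it; move 9/4x_2^3 to the remainder.
  leading term x_2^2: no divisor's leading term divides it; move -1/4x_2^2 to the remainder.
  remainder -1/4x_2^6 - 3/8x_2^5 + 1/3x_2^4 + 9/4x_2^3 - 1/4x_2^2 ≠ 0; add k_5 = -1/4x_2^6 - 3/8x_2^5 + 1/3x_2^4 + 9/4x_2^3 - 1/4x_2^2 to the basis.

S(k_3,k_4): lcm = x_1x_2. S = -1/4x_2^4 - 3/8x_2^3 + 1/3x_2^2 + 9/4x_2 - 1/4.
  leading term x_2^4: no divisor's leading term divides it; move -1/4x_2^4 to the remainder.
  leading term x_2^3: no divisor's leading term divides it; move -3/8x_2^3 to the remainder.
  leading term x_2^2: no divisor's leading term divides it; move 1/3x_2^2 to the remainder.
  leading term x_2: no divisor's leading term divides it; move 9/4x_2 to the remainder.
  leading term 1: no divisor's leading term divides it; move -1/4 to the remainder.
  remainder -1/4x_2^4 - 3/8x_2^3 + 1/3x_2^2 + 9/4x_2 - 1/4 ≠ 0; add k_6 = -1/4x_2^4 - 3/8x_2^3 + 1/3x_2^2 + 9/4x_2 - 1/4 to the basis.

The other S-polynomials (S(h_2,k_3), S(h_2,k_4), S(h_1,k_5), S(h_2,k_5), S(k_3,k_5), S(k_4,k_5), S(h_1,k_6), S(h_2,k_6), S(k_3,k_6), S(k_4,k_6), S(k_5,k_6)) all reduce to 0 modulo the current basis, so we have a Gröbner basis.
Inter-reduce: drop elements whose leading term is divisible by another's, tail-reduce, and make monic.
Reduced Gröbner basis: {x_1 + 1/4x_2^3 + 3/8x_2^2 - 1/3x_2 - 7/4, x_2^4 + 3/2x_2^3 - 4/3x_2^2 - 9x_2 + 1}.

These differ, so the ideals are not equal.
The same test decides containment: I ⊆ J iff every generator of I reduces to 0 modulo a Gröbner basis of J.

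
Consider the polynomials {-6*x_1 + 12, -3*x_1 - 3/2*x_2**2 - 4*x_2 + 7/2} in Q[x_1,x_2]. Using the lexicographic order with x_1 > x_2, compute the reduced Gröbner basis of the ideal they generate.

G = {x_1 - 2, x_2**2 + 8/3*x_2 + 5/3}

The reduced Gröbner basis is the canonical form of the ideal for this ordering.

f_1 = -6*x_1 + 12, LT = x_1.
f_2 = -3*x_1 - 3/2*x_2**2 - 4*x_2 + 7/2, LT = x_1.

S(f_1,f_2): lcm = x_1. S = -1/2*x_2**2 - 4/3*x_2 - 5/6.
  leading term x_2**2: no divisor's leading term divides it; move -1/2*x_2**2 to the remainder.
  leading term x_2: no divisor's leading term divides it; move -4/3*x_2 to the remainder.
  leading term 1: no divisor's leading term divides it; move -5/6 to the remainder.
  remainder -1/2*x_2**2 - 4/3*x_2 - 5/6 ≠ 0; add g_3 = -1/2*x_2**2 - 4/3*x_2 - 5/6 to the basis.

The other S-polynomials (S(f_1,g_3), S(f_2,g_3)) all reduce to 0 modulo the current basis, so we have a Gröbner basis.
Inter-reduce: drop elements whose leading term is divisible by another's, tail-reduce, and make monic.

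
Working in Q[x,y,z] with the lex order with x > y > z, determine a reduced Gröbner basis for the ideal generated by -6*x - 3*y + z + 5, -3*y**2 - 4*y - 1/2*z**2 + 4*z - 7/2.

G = {x + 1/2*y - 1/6*z - 5/6, y**2 + 4/3*y + 1/6*z**2 - 4/3*z + 7/6}

f_1 = -6*x - 3*y + z + 5, LT = x.
f_2 = -3*y**2 - 4*y - 1/2*z**2 + 4*z - 7/2, LT = y**2.

S(f_1,f_2): leading monomials are coprime, so the S-polynomial reduces to 0 (Buchberger's first criterion).
Every S-polynomial of the final basis reduces to 0, so we have a Gröbner basis.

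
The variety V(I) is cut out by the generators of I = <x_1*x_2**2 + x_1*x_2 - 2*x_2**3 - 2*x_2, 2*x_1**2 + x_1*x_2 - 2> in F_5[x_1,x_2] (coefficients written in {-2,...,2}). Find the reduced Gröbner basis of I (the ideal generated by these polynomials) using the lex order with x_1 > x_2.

The reduced Gröbner basis is the canonical form of the ideal for this ordering.

f_1 = x_1*x_2**2 + x_1*x_2 - 2*x_2**3 - 2*x_2, LT = x_1*x_2**2.
f_2 = 2*x_1**2 + x_1*x_2 - 2, LT = x_1**2.

S(f_1,f_2): lcm = x_1**2*x_2**2. S = x_1**2*x_2 - 2*x_1*x_2 + x_2**2.
  reduce S modulo (f_1, f_2):
  remainder x_1*x_2 - x_2**3 + x_2**2 ≠ 0; add g_3 = x_1*x_2 - x_2**3 + x_2**2 to the basis.

S(f_1,g_3): lcm = x_1*x_2**2. S = x_1*x_2 + x_2**4 + 2*x_2**3 - 2*x_2.
  reduce S modulo (f_1, f_2, g_3):
  remainder x_2**4 - 2*x_2**3 - x_2**2 - 2*x_2 ≠ 0; add g_4 = x_2**4 - 2*x_2**3 - x_2**2 - 2*x_2 to the basis.

The other S-polynomials (S(f_2,g_3), S(f_1,g_4), S(f_2,g_4), S(g_3,g_4)) all reduce to 0 modulo the current basis, so we have a Gröbner basis.
Inter-reduce: drop elements whose leading term is divisible by another's, tail-reduce, and make monic.

G = {x_1**2 - 2*x_2**3 + 2*x_2**2 - 1, x_1*x_2 - x_2**3 + x_2**2, x_2**4 - 2*x_2**3 - x_2**2 - 2*x_2}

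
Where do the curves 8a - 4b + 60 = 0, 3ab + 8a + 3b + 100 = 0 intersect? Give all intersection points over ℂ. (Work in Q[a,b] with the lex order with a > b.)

Compute a lex Gröbner basis by Buchberger's algorithm.
f_1 = 8a - 4b + 60, LT = a.
f_2 = 3ab + 8a + 3b + 100, LT = ab.

S(f_1,f_2): lcm = ab. S = -8/3a - 1/2b^2 + 13/2b - 100/3.
  reduce S modulo (f_1, f_2):
  remainder -1/2b^2 + 31/6b - 40/3 ≠ 0; add h_3 = -1/2b^2 + 31/6b - 40/3 to the basis.

The other S-polynomials (S(f_1,h_3), S(f_2,h_3)) all reduce to 0 modulo the current basis, so we have a Gröbner basis.
Inter-reduce: drop elements whose leading term is divisible by another's, tail-reduce, and make monic.
Reduced Gröbner basis: {a - 1/2b + 15/2, b^2 - 31/3b + 80/3}.

Since the basis is lex-ordered, b^2 - 31/3b + 80/3 is univariate in b. Its roots are {5, 16/3}. Back-substituting each root into the other basis elements fixes the other coordinates.
  b = 5: the earlier basis element becomes a + 5 = 0, giving a = -5 — point (-5, 5).
  b = 16/3: the earlier basis element becomes a + 29/6 = 0, giving a = -29/6 — point (-29/6, 16/3).

{(-5, 5), (-29/6, 16/3)}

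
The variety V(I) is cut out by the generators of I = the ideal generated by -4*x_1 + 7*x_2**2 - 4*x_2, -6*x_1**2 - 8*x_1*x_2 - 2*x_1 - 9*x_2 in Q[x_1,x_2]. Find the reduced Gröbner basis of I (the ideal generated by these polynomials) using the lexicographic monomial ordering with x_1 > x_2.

This is the nonlinear analogue of row-reducing a linear system.

f_1 = -4*x_1 + 7*x_2**2 - 4*x_2, LT = x_1.
f_2 = -6*x_1**2 - 8*x_1*x_2 - 2*x_1 - 9*x_2, LT = x_1**2.

S(f_1,f_2): lcm = x_1**2. S = -7/4*x_1*x_2**2 - 1/3*x_1*x_2 - 1/3*x_1 - 3/2*x_2.
  leading term x_1*x_2**2: subtract (7/16*x_2**2)·f_1 from -7/4*x_1*x_2**2 - 1/3*x_1*x_2 - 1/3*x_1 - 3/2*x_2 → -1/3*x_1*x_2 - 1/3*x_1 - 49/16*x_2**4 + 7/4*x_2**3 - 3/2*x_2
  leading term x_1*x_2: subtract (1/12*x_2)·f_1 from -1/3*x_1*x_2 - 1/3*x_1 - 49/16*x_2**4 + 7/4*x_2**3 - 3/2*x_2 → -1/3*x_1 - 49/16*x_2**4 + 7/6*x_2**3 + 1/3*x_2**2 - 3/2*x_2
  leading term x_1: subtract (1/12)·f_1 from -1/3*x_1 - 49/16*x_2**4 + 7/6*x_2**3 + 1/3*x_2**2 - 3/2*x_2 → -49/16*x_2**4 + 7/6*x_2**3 - 1/4*x_2**2 - 7/6*x_2
  leading term x_2**4: no divisor's leading term divides it; move -49/16*x_2**4 to the remainder.
  leading term x_2**3: no divisor's leading term divides it; move 7/6*x_2**3 to the remainder.
  leading term x_2**2: no divisor's leading term divides it; move -1/4*x_2**2 to the remainder.
  leading term x_2: no divisor's leading term divides it; move -7/6*x_2 to the remainder.
  remainder -49/16*x_2**4 + 7/6*x_2**3 - 1/4*x_2**2 - 7/6*x_2 ≠ 0; add g_3 = -49/16*x_2**4 + 7/6*x_2**3 - 1/4*x_2**2 - 7/6*x_2 to the basis.

S(f_1,g_3): leading monomials are coprime, so the S-polynomial reduces to 0 (Buchberger's first criterion).
S(f_2,g_3): leading monomials are coprime, so the S-polynomial reduces to 0 (Buchberger's first criterion).
Every S-polynomial of the final basis reduces to 0, so we have a Gröbner basis.
Inter-reduce: drop elements whose leading term is divisible by another's, tail-reduce, and make monic.

G = {x_1 - 7/4*x_2**2 + x_2, x_2**4 - 8/21*x_2**3 + 4/49*x_2**2 + 8/21*x_2}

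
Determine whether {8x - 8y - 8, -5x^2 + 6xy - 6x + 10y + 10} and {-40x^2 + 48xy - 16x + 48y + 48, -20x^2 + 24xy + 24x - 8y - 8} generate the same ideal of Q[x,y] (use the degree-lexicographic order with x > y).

Yes, the ideals are equal.

Two ideals are equal iff their reduced Gröbner bases coincide (the reduced basis is unique for a fixed ordering).
Buchberger on the first generating set:
f_1 = 8x - 8y - 8, LT = x.
f_2 = -5x^2 + 6xy - 6x + 10y + 10, LT = x^2.

S(f_1,f_2): lcm = x^2. S = 1/5xy - 11/5x + 2y + 2.
  leading term xy: subtract (1/40y)·f_1 from 1/5xy - 11/5x + 2y + 2 → 1/5y^2 - 11/5x + 11/5y + 2
  leading term y^2: no divisor's leading term divides it; move 1/5y^2 to the remainder.
  leading term x: subtract (-11/40)·f_1 from -11/5x + 11/5y + 2 → -1/5
  leading term 1: no divisor's leading term divides it; move -1/5 to the remainder.
  remainder 1/5y^2 - 1/5 ≠ 0; add g_3 = 1/5y^2 - 1/5 to the basis.

The other S-polynomials (S(f_1,g_3), S(f_2,g_3)) all reduce to 0 modulo the current basis, so we have a Gröbner basis.
Inter-reduce: drop elements whose leading term is divisible by another's, tail-reduce, and make monic.
Reduced Gröbner basis: {y^2 - 1, x - y - 1}.

Buchberger on the second generating set:
h_1 = -40x^2 + 48xy - 16x + 48y + 48, LT = x^2.
h_2 = -20x^2 + 24xy + 24x - 8y - 8, LT = x^2.

S(h_1,h_2): lcm = x^2. S = 8/5x - 8/5y - 8/5.
  leading term x: no divisor's leading term divides it; move 8/5x to the remainder.
  leading term y: no divisor's leading term divides it; move -8/5y to the remainder.
  leading term 1: no divisor's leading term divides it; move -8/5 to the remainder.
  remainder 8/5x - 8/5y - 8/5 ≠ 0; add k_3 = 8/5x - 8/5y - 8/5 to the basis.

S(h_1,k_3): lcm = x^2. S = -1/5xy + 7/5x - 6/5y - 6/5.
  leading term xy: subtract (-1/8y)·k_3 from -1/5xy + 7/5x - 6/5y - 6/5 → -1/5y^2 + 7/5x - 7/5y - 6/5
  leading term y^2: no divisor's leading term divides it; move -1/5y^2 to the remainder.
  leading term x: subtract (7/8)·k_3 from 7/5x - 7/5y - 6/5 → 1/5
  leading term 1: no divisor's leading term divides it; move 1/5 to the remainder.
  remainder -1/5y^2 + 1/5 ≠ 0; add k_4 = -1/5y^2 + 1/5 to the basis.

The other S-polynomials (S(h_2,k_3), S(h_1,k_4), S(h_2,k_4), S(k_3,k_4)) all reduce to 0 modulo the current basis, so we have a Gröbner basis.
Inter-reduce: drop elements whose leading term is divisible by another's, tail-reduce, and make monic.
Reduced Gröbner basis: {y^2 - 1, x - y - 1}.

These coincide, so the ideals are equal.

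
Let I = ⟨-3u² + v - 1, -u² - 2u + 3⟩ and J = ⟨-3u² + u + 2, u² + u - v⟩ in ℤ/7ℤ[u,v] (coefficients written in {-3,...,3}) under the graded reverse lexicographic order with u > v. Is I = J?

Since reduced Gröbner bases are canonical representatives of ideals under a given ordering, it suffices to compute and compare them.
Buchberger on the first generating set:
f_1 = -3u² + v - 1, LT = u².
f_2 = -u² - 2u + 3, LT = u².

S(f_1,f_2): lcm = u². S = -2u + 2v + 1.
  leading term u: no divisor's leading term divides it; move -2u to the remainder.
  leading term v: no divisor's leading term divides it; move 2v to the remainder.
  leading term 1: no divisor's leading term divides it; move 1 to the remainder.
  remainder -2u + 2v + 1 ≠ 0; add g_3 = -2u + 2v + 1 to the basis.

S(f_1,g_3): lcm = u². S = uv - 3u + 2v - 2.
  leading term uv: subtract (3v)·g_3 from uv - 3u + 2v - 2 → v² - 3u - v - 2
  leading term v²: no divisor's leading term divides it; move v² to the remainder.
  leading term u: subtract (-2)·g_3 from -3u - v - 2 → 3v
  leading term v: no divisor's leading term divides it; move 3v to the remainder.
  remainder v² + 3v ≠ 0; add g_4 = v² + 3v to the basis.

The other S-polynomials (S(f_2,g_3), S(f_1,g_4), S(f_2,g_4), S(g_3,g_4)) all reduce to 0 modulo the current basis, so we have a Gröbner basis.
Inter-reduce: drop elements whose leading term is divisible by another's, tail-reduce, and make monic.
Reduced Gröbner basis: {v² + 3v, u - v + 3}.

Buchberger on the second generating set:
h_1 = -3u² + u + 2, LT = u².
h_2 = u² + u - v, LT = u².

S(h_1,h_2): lcm = u². S = u + v - 3.
  leading term u: no divisor's leading term divides it; move u to the remainder.
  leading term v: no divisor's leading term divides it; move v to the remainder.
  leading term 1: no divisor's leading term divides it; move -3 to the remainder.
  remainder u + v - 3 ≠ 0; add k_3 = u + v - 3 to the basis.

S(h_1,k_3): lcm = u². S = -uv - 2u - 3.
  leading term uv: subtract (-v)·k_3 from -uv - 2u - 3 → v² - 2u - 3v - 3
  leading term v²: no divisor's leading term divides it; move v² to the remainder.
  leading term u: subtract (-2)·k_3 from -2u - 3v - 3 → -v - 2
  leading term v: no divisor's leading term divides it; move -v to the remainder.
  leading term 1: no divisor's leading term divides it; move -2 to the remainder.
  remainder v² - v - 2 ≠ 0; add k_4 = v² - v - 2 to the basis.

The other S-polynomials (S(h_2,k_3), S(h_1,k_4), S(h_2,k_4), S(k_3,k_4)) all reduce to 0 modulo the current basis, so we have a Gröbner basis.
Inter-reduce: drop elements whose leading term is divisible by another's, tail-reduce, and make monic.
Reduced Gröbner basis: {v² - v - 2, u + v - 3}.

These differ, so the ideals are not equal.
The choice of monomial ordering does not affect the verdict — as long as both bases are computed under the same ordering, their equality decides ideal equality.

No, the ideals differ.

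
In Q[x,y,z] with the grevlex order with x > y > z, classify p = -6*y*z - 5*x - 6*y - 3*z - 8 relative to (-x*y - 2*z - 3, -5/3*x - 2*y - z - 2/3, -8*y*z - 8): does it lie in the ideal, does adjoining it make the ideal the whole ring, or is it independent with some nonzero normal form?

First compute the reduced Gröbner basis of I by Buchberger's algorithm.
f_1 = -x*y - 2*z - 3, LT = x*y.
f_2 = -5/3*x - 2*y - z - 2/3, LT = x.
f_3 = -8*y*z - 8, LT = y*z.

S(f_1,f_2): lcm = x*y. S = -6/5*y**2 - 3/5*y*z - 2/5*y + 2*z + 3.
  leading term y**2: no divisor's leading term divides it; move -6/5*y**2 to the remainder.
  leading term y*z: subtract (3/40)·f_3 from -3/5*y*z - 2/5*y + 2*z + 3 → -2/5*y + 2*z + 18/5
  leading term y: no divisor's leading term divides it; move -2/5*y to the remainder.
  leading term z: no divisor's leading term divides it; move 2*z to the remainder.
  leading term 1: no divisor's leading term divides it; move 18/5 to the remainder.
  remainder -6/5*y**2 - 2/5*y + 2*z + 18/5 ≠ 0; add h_4 = -6/5*y**2 - 2/5*y + 2*z + 18/5 to the basis.

S(f_1,f_3): lcm = x*y*z. S = 2*z**2 - x + 3*z.
  leading term z**2: no divisor's leading term divides it; move 2*z**2 to the remainder.
  leading term x: subtract (3/5)·f_2 from -x + 3*z → 6/5*y + 18/5*z + 2/5
  leading term y: no divisor's leading term divides it; move 6/5*y to the remainder.
  leading term z: no divisor's leading term divides it; move 18/5*z to the remainder.
  leading term 1: no divisor's leading term divides it; move 2/5 to the remainder.
  remainder 2*z**2 + 6/5*y + 18/5*z + 2/5 ≠ 0; add h_5 = 2*z**2 + 6/5*y + 18/5*z + 2/5 to the basis.

The other S-polynomials (S(f_2,f_3), S(f_1,h_4), S(f_2,h_4), S(f_3,h_4), S(f_1,h_5), S(f_2,h_5), S(f_3,h_5), S(h_4,h_5)) all reduce to 0 modulo the current basis, so we have a Gröbner basis.
Inter-reduce: drop elements whose leading term is divisible by another's, tail-reduce, and make monic.
Reduced Gröbner basis: {y**2 + 1/3*y - 5/3*z - 3, y*z + 1, z**2 + 3/5*y + 9/5*z + 1/5, x + 6/5*y + 3/5*z + 2/5}.
Label its elements g_1 = y**2 + 1/3*y - 5/3*z - 3, g_2 = y*z + 1, g_3 = z**2 + 3/5*y + 9/5*z + 1/5, g_4 = x + 6/5*y + 3/5*z + 2/5.

Reduce p = -6*y*z - 5*x - 6*y - 3*z - 8 modulo G:
  leading term y*z: subtract (-6)·g_2 from -6*y*z - 5*x - 6*y - 3*z - 8 → -5*x - 6*y - 3*z - 2
  leading term x: subtract (-5)·g_4 from -5*x - 6*y - 3*z - 2 → 0
  normal form = 0.
Since the normal form is 0, p ∈ I.

-6*y*z - 5*x - 6*y - 3*z - 8 lies in I (it reduces to 0).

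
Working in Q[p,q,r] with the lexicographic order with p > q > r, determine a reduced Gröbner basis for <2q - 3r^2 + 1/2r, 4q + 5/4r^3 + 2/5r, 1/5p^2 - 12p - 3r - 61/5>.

f_1 = 2q - 3r^2 + 1/2r, LT = q.
f_2 = 4q + 5/4r^3 + 2/5r, LT = q.
f_3 = 1/5p^2 - 12p - 3r - 61/5, LT = p^2.

S(f_1,f_2): lcm = q. S = -5/16r^3 - 3/2r^2 + 3/20r.
  leading term r^3: no divisor's leading term divides it; move -5/16r^3 to the remainder.
  leading term r^2: no divisor's leading term divides it; move -3/2r^2 to the remainder.
  leading term r: no divisor's leading term divides it; move 3/20r to the remainder.
  remainder -5/16r^3 - 3/2r^2 + 3/20r ≠ 0; add g_4 = -5/16r^3 - 3/2r^2 + 3/20r to the basis.

The other S-polynomials (S(f_1,f_3), S(f_2,f_3), S(f_1,g_4), S(f_2,g_4), S(f_3,g_4)) all reduce to 0 modulo the current basis, so we have a Gröbner basis.
Inter-reduce: drop elements whose leading term is divisible by another's, tail-reduce, and make monic.

G = {p^2 - 60p - 15r - 61, q - 3/2r^2 + 1/4r, r^3 + 24/5r^2 - 12/25r}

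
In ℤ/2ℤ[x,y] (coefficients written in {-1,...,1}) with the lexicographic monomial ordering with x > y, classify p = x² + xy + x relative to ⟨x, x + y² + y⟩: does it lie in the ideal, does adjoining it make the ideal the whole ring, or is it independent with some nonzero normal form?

First compute the reduced Gröbner basis of I by Buchberger's algorithm.
f_1 = x, LT = x.
f_2 = x + y² + y, LT = x.

S(f_1,f_2): lcm = x. S = y² + y.
  leading term y²: no divisor's leading term divides it; move y² to the remainder.
  leading term y: no divisor's leading term divides it; move y to the remainder.
  remainder y² + y ≠ 0; add h_3 = y² + y to the basis.

S(f_1,h_3): leading monomials are coprime, so the S-polynomial reduces to 0 (Buchberger's first criterion).
S(f_2,h_3): leading monomials are coprime, so the S-polynomial reduces to 0 (Buchberger's first criterion).
Every S-polynomial of the final basis reduces to 0, so we have a Gröbner basis.
Inter-reduce: drop elements whose leading term is divisible by another's, tail-reduce, and make monic.
Reduced Gröbner basis: {x, y² + y}.
Label its elements g_1 = x, g_2 = y² + y.

Reduce p = x² + xy + x modulo G:
  leading term x²: subtract (x)·g_1 from x² + xy + x → xy + x
  leading term xy: subtract (y)·g_1 from xy + x → x
  leading term x: subtract (1)·g_1 from x → 0
  normal form = 0.
Since the normal form is 0, p ∈ I.

Ideal membership is decidable via reduction modulo a Gröbner basis.

x² + xy + x lies in I (it reduces to 0).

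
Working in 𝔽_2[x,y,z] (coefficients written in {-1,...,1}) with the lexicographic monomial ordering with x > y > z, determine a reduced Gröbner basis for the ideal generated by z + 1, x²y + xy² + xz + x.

f_1 = z + 1, LT = z.
f_2 = x²y + xy² + xz + x, LT = x²y.

The S-polynomials (S(f_1,f_2)) all reduce to 0 modulo the current basis, so we have a Gröbner basis.

G = {x²y + xy², z + 1}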